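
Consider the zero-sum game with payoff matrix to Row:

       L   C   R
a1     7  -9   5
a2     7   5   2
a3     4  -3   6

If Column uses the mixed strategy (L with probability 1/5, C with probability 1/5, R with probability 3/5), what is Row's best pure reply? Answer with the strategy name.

Expected payoff of a1: (1/5)·7 + (1/5)·(-9) + (3/5)·5 = 13/5.
Expected payoff of a2: (1/5)·7 + (1/5)·5 + (3/5)·2 = 18/5.
Expected payoff of a3: (1/5)·4 + (1/5)·(-3) + (3/5)·6 = 19/5.
The largest is 19/5, so Row's best response is a3.

a3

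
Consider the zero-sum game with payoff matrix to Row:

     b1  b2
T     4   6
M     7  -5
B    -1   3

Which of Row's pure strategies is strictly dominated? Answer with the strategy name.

T gives a strictly higher payoff than B against every column: 4 > -1, 6 > 3.
So B is strictly dominated and Row never plays it.

B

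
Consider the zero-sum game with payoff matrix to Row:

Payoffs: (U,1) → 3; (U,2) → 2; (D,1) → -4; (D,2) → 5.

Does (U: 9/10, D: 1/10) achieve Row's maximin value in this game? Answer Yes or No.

Yes

Against 1 this mix gives (9/10)·3 + (1/10)·(-4) = 23/10.
Against 2 this mix gives (9/10)·2 + (1/10)·5 = 23/10.
All of Column's active replies (1, 2) yield 23/10, and no column does worse for Row. The mix makes Column indifferent and guarantees 23/10, so it is optimal.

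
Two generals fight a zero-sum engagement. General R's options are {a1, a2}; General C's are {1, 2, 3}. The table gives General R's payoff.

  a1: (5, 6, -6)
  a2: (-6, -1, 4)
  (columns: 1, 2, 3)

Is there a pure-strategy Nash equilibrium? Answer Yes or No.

Row minima: a1 → -6, a2 → -6; maximin = -6.
Column maxima: 1 → 5, 2 → 6, 3 → 4; minimax = 4.
-6 ≠ 4, so no pure-strategy equilibrium exists.

No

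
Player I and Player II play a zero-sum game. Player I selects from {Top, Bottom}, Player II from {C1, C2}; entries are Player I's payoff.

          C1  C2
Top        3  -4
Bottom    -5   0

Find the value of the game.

-5/3

Row minima: Top → -4, Bottom → -5; maximin = -4.
Column maxima: C1 → 3, C2 → 0; minimax = 0.
-4 ≠ 0, so there is no saddle point; optimal play is mixed.
Let Player I play Top with probability p. Expected payoff against C1: 3p + (-5)(1−p) = 8p − 5; against C2: (-4)p + 0(1−p) = −4p.
Setting these equal: 8p − 5 = −4p ⇒ 12p = 5 ⇒ p = 5/12, and the value is (8)·(5/12) − 5 = -5/3.
For Player II: with q = P(C1), equating Top's and Bottom's payoffs gives 7q − 4 = −5q ⇒ q = 1/3.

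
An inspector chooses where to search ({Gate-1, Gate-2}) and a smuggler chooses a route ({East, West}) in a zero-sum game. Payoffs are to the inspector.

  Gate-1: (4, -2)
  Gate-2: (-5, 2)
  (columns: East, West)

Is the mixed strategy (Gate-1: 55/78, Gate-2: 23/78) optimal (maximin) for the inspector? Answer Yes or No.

Against East this mix gives (55/78)·4 + (23/78)·(-5) = 35/26.
Against West this mix gives (55/78)·(-2) + (23/78)·2 = -32/39.
The smuggler will play West, holding the inspector to -32/39. Shifting weight toward the row that does better against West would raise this floor (the equalizing mix achieves -2/13 against both West and East), so the proposed strategy is not optimal.

No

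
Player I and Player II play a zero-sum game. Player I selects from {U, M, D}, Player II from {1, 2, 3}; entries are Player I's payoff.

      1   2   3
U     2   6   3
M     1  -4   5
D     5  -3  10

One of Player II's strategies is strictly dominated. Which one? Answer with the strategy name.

3

1 holds Player I's payoff strictly below 3 in every row: 2 < 3, 1 < 5, 5 < 10.
So 3 is strictly dominated for Player II.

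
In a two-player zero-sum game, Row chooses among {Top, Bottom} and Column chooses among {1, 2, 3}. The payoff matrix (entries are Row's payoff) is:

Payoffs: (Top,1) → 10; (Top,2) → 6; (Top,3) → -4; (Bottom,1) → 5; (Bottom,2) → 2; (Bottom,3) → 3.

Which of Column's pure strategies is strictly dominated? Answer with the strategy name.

1

2 holds Row's payoff strictly below 1 in every row: 6 < 10, 2 < 5.
So 1 is strictly dominated for Column.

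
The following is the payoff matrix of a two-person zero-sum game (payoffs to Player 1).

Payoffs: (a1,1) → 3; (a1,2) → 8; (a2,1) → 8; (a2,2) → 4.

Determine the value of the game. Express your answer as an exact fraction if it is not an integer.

Row minima: a1 → 3, a2 → 4; maximin = 4.
Column maxima: 1 → 8, 2 → 8; minimax = 8.
4 ≠ 8, so there is no saddle point; optimal play is mixed.
Let Player 1 play a1 with probability p. Expected payoff against 1: 3p + 8(1−p) = −5p + 8; against 2: 8p + 4(1−p) = 4p + 4.
Setting these equal: −5p + 8 = 4p + 4 ⇒ −9p = -4 ⇒ p = 4/9, and the value is (-5)·(4/9) + 8 = 52/9.
For Player 2: with q = P(1), equating a1's and a2's payoffs gives −5q + 8 = 4q + 4 ⇒ q = 4/9.

52/9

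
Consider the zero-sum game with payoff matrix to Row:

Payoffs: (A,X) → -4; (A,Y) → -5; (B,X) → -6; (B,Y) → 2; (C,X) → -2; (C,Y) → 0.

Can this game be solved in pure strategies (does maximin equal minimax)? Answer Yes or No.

Yes

Row minima: A → -5, B → -6, C → -2; maximin = -2.
Column maxima: X → -2, Y → 2; minimax = -2.
maximin = minimax = -2, so a saddle point exists.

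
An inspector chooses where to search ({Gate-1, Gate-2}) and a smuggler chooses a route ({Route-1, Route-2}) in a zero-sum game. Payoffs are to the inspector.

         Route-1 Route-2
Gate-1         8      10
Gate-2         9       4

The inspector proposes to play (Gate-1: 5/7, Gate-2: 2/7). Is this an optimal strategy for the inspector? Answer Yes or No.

Against Route-1 this mix gives (5/7)·8 + (2/7)·9 = 58/7.
Against Route-2 this mix gives (5/7)·10 + (2/7)·4 = 58/7.
All of the smuggler's active replies (Route-1, Route-2) yield 58/7, and no column does worse for the inspector. The mix makes the smuggler indifferent and guarantees 58/7, so it is optimal.

Yes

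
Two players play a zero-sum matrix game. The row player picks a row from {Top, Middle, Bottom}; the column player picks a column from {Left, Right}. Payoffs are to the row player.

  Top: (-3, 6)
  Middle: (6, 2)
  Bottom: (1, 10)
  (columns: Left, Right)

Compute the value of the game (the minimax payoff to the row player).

Row minima: Top → -3, Middle → 2, Bottom → 1; maximin = 2.
Column maxima: Left → 6, Right → 10; minimax = 6.
2 ≠ 6, so there is no saddle point; optimal play is mixed.
Top is strictly dominated by Bottom, so the row player never plays it.
On the remaining 2×2 (Middle, Bottom vs Left, Right):
Let the row player play Middle with probability p. Expected payoff against Left: 6p + 1(1−p) = 5p + 1; against Right: 2p + 10(1−p) = −8p + 10.
Setting these equal: 5p + 1 = −8p + 10 ⇒ 13p = 9 ⇒ p = 9/13, and the value is (5)·(9/13) + 1 = 58/13.
For the column player: with q = P(Left), equating Middle's and Bottom's payoffs gives 4q + 2 = −9q + 10 ⇒ q = 8/13.

58/13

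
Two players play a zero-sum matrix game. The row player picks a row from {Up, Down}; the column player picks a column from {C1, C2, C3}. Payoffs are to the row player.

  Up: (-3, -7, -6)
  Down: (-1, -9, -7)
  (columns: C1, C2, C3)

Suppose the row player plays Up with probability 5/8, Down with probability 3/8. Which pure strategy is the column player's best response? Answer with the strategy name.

If the column player plays C1, the row player's expected payoff is (5/8)·(-3) + (3/8)·(-1) = -9/4.
If the column player plays C2, the row player's expected payoff is (5/8)·(-7) + (3/8)·(-9) = -31/4.
If the column player plays C3, the row player's expected payoff is (5/8)·(-6) + (3/8)·(-7) = -51/8.
The column player minimizes the row player's payoff; the smallest is -31/4, so the best response is C2.

C2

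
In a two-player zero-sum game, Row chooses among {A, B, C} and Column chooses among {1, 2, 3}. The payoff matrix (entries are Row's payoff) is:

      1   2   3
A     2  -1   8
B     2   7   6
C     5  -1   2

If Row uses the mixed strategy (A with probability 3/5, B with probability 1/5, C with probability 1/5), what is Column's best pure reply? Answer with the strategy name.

2

If Column plays 1, Row's expected payoff is (3/5)·2 + (1/5)·2 + (1/5)·5 = 13/5.
If Column plays 2, Row's expected payoff is (3/5)·(-1) + (1/5)·7 + (1/5)·(-1) = 3/5.
If Column plays 3, Row's expected payoff is (3/5)·8 + (1/5)·6 + (1/5)·2 = 32/5.
Column minimizes Row's payoff; the smallest is 3/5, so the best response is 2.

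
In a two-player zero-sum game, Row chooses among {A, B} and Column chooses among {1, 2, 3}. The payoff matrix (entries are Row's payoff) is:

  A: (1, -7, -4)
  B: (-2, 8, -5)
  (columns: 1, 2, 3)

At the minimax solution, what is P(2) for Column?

Row minima: A → -7, B → -5; maximin = -5.
Column maxima: 1 → 1, 2 → 8, 3 → -4; minimax = -4.
-5 ≠ -4, so there is no saddle point; optimal play is mixed.
1 is strictly dominated by 3 (it gives Row strictly more in every row), so Column never plays it.
On the remaining 2×2 (A, B vs 2, 3):
Let Row play A with probability p. Expected payoff against 2: (-7)p + 8(1−p) = −15p + 8; against 3: (-4)p + (-5)(1−p) = p − 5.
Setting these equal: −15p + 8 = p − 5 ⇒ −16p = -13 ⇒ p = 13/16, and the value is (-15)·(13/16) + 8 = -67/16.
For Column: with q = P(2), equating A's and B's payoffs gives −3q − 4 = 13q − 5 ⇒ q = 1/16.

1/16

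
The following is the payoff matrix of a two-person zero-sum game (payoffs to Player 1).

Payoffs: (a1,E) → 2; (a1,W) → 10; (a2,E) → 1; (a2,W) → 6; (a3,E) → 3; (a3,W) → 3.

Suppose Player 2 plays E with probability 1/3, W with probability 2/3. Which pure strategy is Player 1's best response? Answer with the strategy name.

Expected payoff of a1: (1/3)·2 + (2/3)·10 = 22/3.
Expected payoff of a2: (1/3)·1 + (2/3)·6 = 13/3.
Expected payoff of a3: (1/3)·3 + (2/3)·3 = 3.
The largest is 22/3, so Player 1's best response is a1.

a1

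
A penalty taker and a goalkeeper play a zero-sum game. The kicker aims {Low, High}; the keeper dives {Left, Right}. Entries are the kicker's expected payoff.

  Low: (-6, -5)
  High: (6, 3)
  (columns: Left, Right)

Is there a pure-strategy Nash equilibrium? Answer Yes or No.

Row minima: Low → -6, High → 3; maximin = 3.
Column maxima: Left → 6, Right → 3; minimax = 3.
maximin = minimax = 3, so a saddle point exists.

Yes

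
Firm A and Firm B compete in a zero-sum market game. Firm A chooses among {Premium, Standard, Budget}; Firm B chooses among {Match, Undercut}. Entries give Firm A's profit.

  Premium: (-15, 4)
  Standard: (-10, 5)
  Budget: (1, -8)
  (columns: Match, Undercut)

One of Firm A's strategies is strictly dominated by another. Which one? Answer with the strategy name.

Standard gives a strictly higher payoff than Premium against every column: -10 > -15, 5 > 4.
So Premium is strictly dominated and Firm A never plays it.

Premium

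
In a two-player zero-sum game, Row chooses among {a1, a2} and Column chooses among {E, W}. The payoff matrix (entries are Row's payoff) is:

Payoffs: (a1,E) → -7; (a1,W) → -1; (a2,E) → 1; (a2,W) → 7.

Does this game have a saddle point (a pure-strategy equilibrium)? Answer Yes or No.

Yes

Row minima: a1 → -7, a2 → 1; maximin = 1.
Column maxima: E → 1, W → 7; minimax = 1.
maximin = minimax = 1, so a saddle point exists.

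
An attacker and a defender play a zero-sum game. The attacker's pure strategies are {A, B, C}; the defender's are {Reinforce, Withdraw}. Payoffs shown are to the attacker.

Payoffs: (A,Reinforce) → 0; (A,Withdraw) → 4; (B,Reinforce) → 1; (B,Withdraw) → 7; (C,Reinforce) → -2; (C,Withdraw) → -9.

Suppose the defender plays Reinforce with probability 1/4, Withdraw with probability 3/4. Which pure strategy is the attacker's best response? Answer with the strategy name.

Expected payoff of A: (1/4)·0 + (3/4)·4 = 3.
Expected payoff of B: (1/4)·1 + (3/4)·7 = 11/2.
Expected payoff of C: (1/4)·(-2) + (3/4)·(-9) = -29/4.
The largest is 11/2, so the attacker's best response is B.

B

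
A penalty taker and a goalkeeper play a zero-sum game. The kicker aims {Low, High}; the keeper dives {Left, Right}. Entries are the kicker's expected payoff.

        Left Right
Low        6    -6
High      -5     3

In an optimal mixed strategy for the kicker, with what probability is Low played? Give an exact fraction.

Row minima: Low → -6, High → -5; maximin = -5.
Column maxima: Left → 6, Right → 3; minimax = 3.
-5 ≠ 3, so there is no saddle point; optimal play is mixed.
Let the kicker play Low with probability p. Expected payoff against Left: 6p + (-5)(1−p) = 11p − 5; against Right: (-6)p + 3(1−p) = −9p + 3.
Setting these equal: 11p − 5 = −9p + 3 ⇒ 20p = 8 ⇒ p = 2/5, and the value is (11)·(2/5) − 5 = -3/5.
For the keeper: with q = P(Left), equating Low's and High's payoffs gives 12q − 6 = −8q + 3 ⇒ q = 9/20.

2/5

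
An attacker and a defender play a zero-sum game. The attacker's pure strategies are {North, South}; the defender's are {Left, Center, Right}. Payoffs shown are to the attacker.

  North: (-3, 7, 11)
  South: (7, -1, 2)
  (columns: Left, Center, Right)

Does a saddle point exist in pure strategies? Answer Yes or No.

No

Row minima: North → -3, South → -1; maximin = -1.
Column maxima: Left → 7, Center → 7, Right → 11; minimax = 7.
-1 ≠ 7, so no pure-strategy equilibrium exists.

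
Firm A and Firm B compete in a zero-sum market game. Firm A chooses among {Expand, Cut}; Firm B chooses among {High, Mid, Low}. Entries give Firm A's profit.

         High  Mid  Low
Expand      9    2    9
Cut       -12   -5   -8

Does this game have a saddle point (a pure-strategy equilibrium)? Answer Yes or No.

Row minima: Expand → 2, Cut → -12; maximin = 2.
Column maxima: High → 9, Mid → 2, Low → 9; minimax = 2.
maximin = minimax = 2, so a saddle point exists.

Yes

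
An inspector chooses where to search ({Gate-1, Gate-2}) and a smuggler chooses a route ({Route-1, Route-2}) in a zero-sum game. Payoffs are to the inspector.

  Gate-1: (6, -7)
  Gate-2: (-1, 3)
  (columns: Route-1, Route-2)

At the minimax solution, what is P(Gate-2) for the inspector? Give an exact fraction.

Row minima: Gate-1 → -7, Gate-2 → -1; maximin = -1.
Column maxima: Route-1 → 6, Route-2 → 3; minimax = 3.
-1 ≠ 3, so there is no saddle point; optimal play is mixed.
Let the inspector play Gate-1 with probability p. Expected payoff against Route-1: 6p + (-1)(1−p) = 7p − 1; against Route-2: (-7)p + 3(1−p) = −10p + 3.
Setting these equal: 7p − 1 = −10p + 3 ⇒ 17p = 4 ⇒ p = 4/17, and the value is (7)·(4/17) − 1 = 11/17.
For the smuggler: with q = P(Route-1), equating Gate-1's and Gate-2's payoffs gives 13q − 7 = −4q + 3 ⇒ q = 10/17.

13/17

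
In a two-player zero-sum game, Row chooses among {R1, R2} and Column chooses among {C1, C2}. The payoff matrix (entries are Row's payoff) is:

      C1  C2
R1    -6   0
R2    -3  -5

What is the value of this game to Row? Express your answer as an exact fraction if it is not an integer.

Row minima: R1 → -6, R2 → -5; maximin = -5.
Column maxima: C1 → -3, C2 → 0; minimax = -3.
-5 ≠ -3, so there is no saddle point; optimal play is mixed.
Let Row play R1 with probability p. Expected payoff against C1: (-6)p + (-3)(1−p) = −3p − 3; against C2: 0p + (-5)(1−p) = 5p − 5.
Setting these equal: −3p − 3 = 5p − 5 ⇒ −8p = -2 ⇒ p = 1/4, and the value is (-3)·(1/4) − 3 = -15/4.
For Column: with q = P(C1), equating R1's and R2's payoffs gives −6q = 2q − 5 ⇒ q = 5/8.

-15/4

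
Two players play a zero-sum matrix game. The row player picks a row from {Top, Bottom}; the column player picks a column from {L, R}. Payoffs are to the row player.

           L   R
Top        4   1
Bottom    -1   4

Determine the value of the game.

Row minima: Top → 1, Bottom → -1; maximin = 1.
Column maxima: L → 4, R → 4; minimax = 4.
1 ≠ 4, so there is no saddle point; optimal play is mixed.
Let the row player play Top with probability p. Expected payoff against L: 4p + (-1)(1−p) = 5p − 1; against R: 1p + 4(1−p) = −3p + 4.
Setting these equal: 5p − 1 = −3p + 4 ⇒ 8p = 5 ⇒ p = 5/8, and the value is (5)·(5/8) − 1 = 17/8.
For the column player: with q = P(L), equating Top's and Bottom's payoffs gives 3q + 1 = −5q + 4 ⇒ q = 3/8.

17/8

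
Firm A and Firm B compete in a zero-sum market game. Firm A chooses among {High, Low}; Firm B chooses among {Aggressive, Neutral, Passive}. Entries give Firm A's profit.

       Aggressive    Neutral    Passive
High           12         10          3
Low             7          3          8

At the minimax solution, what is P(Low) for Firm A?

7/12

Row minima: High → 3, Low → 3; maximin = 3.
Column maxima: Aggressive → 12, Neutral → 10, Passive → 8; minimax = 8.
3 ≠ 8, so there is no saddle point; optimal play is mixed.
Aggressive is strictly dominated by Neutral (it gives Firm A strictly more in every row), so Firm B never plays it.
On the remaining 2×2 (High, Low vs Neutral, Passive):
Let Firm A play High with probability p. Expected payoff against Neutral: 10p + 3(1−p) = 7p + 3; against Passive: 3p + 8(1−p) = −5p + 8.
Setting these equal: 7p + 3 = −5p + 8 ⇒ 12p = 5 ⇒ p = 5/12, and the value is (7)·(5/12) + 3 = 71/12.
For Firm B: with q = P(Neutral), equating High's and Low's payoffs gives 7q + 3 = −5q + 8 ⇒ q = 5/12.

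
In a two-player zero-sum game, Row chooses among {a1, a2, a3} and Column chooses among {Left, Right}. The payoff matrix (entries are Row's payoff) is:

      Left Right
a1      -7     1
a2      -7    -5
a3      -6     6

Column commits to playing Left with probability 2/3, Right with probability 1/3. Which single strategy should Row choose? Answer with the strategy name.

a3

Expected payoff of a1: (2/3)·(-7) + (1/3)·1 = -13/3.
Expected payoff of a2: (2/3)·(-7) + (1/3)·(-5) = -19/3.
Expected payoff of a3: (2/3)·(-6) + (1/3)·6 = -2.
The largest is -2, so Row's best response is a3.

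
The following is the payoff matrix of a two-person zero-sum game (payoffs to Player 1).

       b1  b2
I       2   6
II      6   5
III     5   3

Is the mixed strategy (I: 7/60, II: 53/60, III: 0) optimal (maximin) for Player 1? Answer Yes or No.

Against b1 this mix gives (7/60)·2 + (53/60)·6 = 83/15.
Against b2 this mix gives (7/60)·6 + (53/60)·5 = 307/60.
Player 2 will play b2, holding Player 1 to 307/60. Shifting weight toward the row that does better against b2 would raise this floor (the equalizing mix achieves 26/5 against both b2 and b1), so the proposed strategy is not optimal.

No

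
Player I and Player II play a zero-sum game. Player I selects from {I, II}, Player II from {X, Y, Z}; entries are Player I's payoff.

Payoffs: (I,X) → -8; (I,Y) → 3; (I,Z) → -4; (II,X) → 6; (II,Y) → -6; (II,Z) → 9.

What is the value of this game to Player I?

-30/23

Row minima: I → -8, II → -6; maximin = -6.
Column maxima: X → 6, Y → 3, Z → 9; minimax = 3.
-6 ≠ 3, so there is no saddle point; optimal play is mixed.
Z is strictly dominated by X (it gives Player I strictly more in every row), so Player II never plays it.
On the remaining 2×2 (I, II vs X, Y):
Let Player I play I with probability p. Expected payoff against X: (-8)p + 6(1−p) = −14p + 6; against Y: 3p + (-6)(1−p) = 9p − 6.
Setting these equal: −14p + 6 = 9p − 6 ⇒ −23p = -12 ⇒ p = 12/23, and the value is (-14)·(12/23) + 6 = -30/23.
For Player II: with q = P(X), equating I's and II's payoffs gives −11q + 3 = 12q − 6 ⇒ q = 9/23.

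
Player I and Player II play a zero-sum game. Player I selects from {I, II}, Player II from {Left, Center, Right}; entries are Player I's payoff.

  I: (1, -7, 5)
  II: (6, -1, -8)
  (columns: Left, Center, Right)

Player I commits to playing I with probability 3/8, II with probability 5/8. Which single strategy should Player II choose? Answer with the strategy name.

Center

If Player II plays Left, Player I's expected payoff is (3/8)·1 + (5/8)·6 = 33/8.
If Player II plays Center, Player I's expected payoff is (3/8)·(-7) + (5/8)·(-1) = -13/4.
If Player II plays Right, Player I's expected payoff is (3/8)·5 + (5/8)·(-8) = -25/8.
Player II minimizes Player I's payoff; the smallest is -13/4, so the best response is Center.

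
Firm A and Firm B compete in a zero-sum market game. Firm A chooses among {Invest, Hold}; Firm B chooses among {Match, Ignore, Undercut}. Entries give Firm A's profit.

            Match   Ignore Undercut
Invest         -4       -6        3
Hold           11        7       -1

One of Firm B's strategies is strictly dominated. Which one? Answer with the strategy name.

Match

Ignore holds Firm A's payoff strictly below Match in every row: -6 < -4, 7 < 11.
So Match is strictly dominated for Firm B.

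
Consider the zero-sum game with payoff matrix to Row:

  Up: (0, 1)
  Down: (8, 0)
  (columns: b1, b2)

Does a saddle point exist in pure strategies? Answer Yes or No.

No

Row minima: Up → 0, Down → 0; maximin = 0.
Column maxima: b1 → 8, b2 → 1; minimax = 1.
0 ≠ 1, so no pure-strategy equilibrium exists.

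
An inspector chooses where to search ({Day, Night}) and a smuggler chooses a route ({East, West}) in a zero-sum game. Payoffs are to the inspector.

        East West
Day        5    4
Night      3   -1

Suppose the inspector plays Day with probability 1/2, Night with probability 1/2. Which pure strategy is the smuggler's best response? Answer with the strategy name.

West

If the smuggler plays East, the inspector's expected payoff is (1/2)·5 + (1/2)·3 = 4.
If the smuggler plays West, the inspector's expected payoff is (1/2)·4 + (1/2)·(-1) = 3/2.
The smuggler minimizes the inspector's payoff; the smallest is 3/2, so the best response is West.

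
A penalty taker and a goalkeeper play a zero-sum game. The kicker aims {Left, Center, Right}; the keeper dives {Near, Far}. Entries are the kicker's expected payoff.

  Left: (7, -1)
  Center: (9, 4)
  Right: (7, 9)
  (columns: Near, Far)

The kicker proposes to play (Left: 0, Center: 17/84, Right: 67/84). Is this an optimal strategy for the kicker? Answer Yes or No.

No

Against Near this mix gives (17/84)·9 + (67/84)·7 = 311/42.
Against Far this mix gives (17/84)·4 + (67/84)·9 = 671/84.
The keeper will play Near, holding the kicker to 311/42. Shifting weight toward the row that does better against Near would raise this floor (the equalizing mix achieves 53/7 against both Near and Far), so the proposed strategy is not optimal.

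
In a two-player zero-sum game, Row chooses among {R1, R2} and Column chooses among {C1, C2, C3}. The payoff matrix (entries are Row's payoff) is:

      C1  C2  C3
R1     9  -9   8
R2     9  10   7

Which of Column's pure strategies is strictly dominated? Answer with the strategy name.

C1

C3 holds Row's payoff strictly below C1 in every row: 8 < 9, 7 < 9.
So C1 is strictly dominated for Column.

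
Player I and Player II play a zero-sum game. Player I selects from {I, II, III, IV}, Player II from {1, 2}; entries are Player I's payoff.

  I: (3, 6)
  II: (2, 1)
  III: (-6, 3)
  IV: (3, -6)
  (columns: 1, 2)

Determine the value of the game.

3

Row minima: I → 3, II → 1, III → -6, IV → -6; maximin = 3.
Column maxima: 1 → 3, 2 → 6; minimax = 3.
Since maximin = minimax = 3, there is a saddle point and the value is 3.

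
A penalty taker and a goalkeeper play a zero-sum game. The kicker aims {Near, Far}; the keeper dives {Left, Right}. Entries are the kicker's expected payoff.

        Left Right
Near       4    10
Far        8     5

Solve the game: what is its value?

Row minima: Near → 4, Far → 5; maximin = 5.
Column maxima: Left → 8, Right → 10; minimax = 8.
5 ≠ 8, so there is no saddle point; optimal play is mixed.
Let the kicker play Near with probability p. Expected payoff against Left: 4p + 8(1−p) = −4p + 8; against Right: 10p + 5(1−p) = 5p + 5.
Setting these equal: −4p + 8 = 5p + 5 ⇒ −9p = -3 ⇒ p = 1/3, and the value is (-4)·(1/3) + 8 = 20/3.
For the keeper: with q = P(Left), equating Near's and Far's payoffs gives −6q + 10 = 3q + 5 ⇒ q = 5/9.

20/3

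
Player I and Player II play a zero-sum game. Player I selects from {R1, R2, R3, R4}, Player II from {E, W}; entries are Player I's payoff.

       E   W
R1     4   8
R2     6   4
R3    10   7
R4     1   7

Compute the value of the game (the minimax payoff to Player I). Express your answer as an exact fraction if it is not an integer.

52/7

Row minima: R1 → 4, R2 → 4, R3 → 7, R4 → 1; maximin = 7.
Column maxima: E → 10, W → 8; minimax = 8.
7 ≠ 8, so there is no saddle point; optimal play is mixed.
R2 is strictly dominated by R3, so Player I never plays it.
R4 is strictly dominated by R1, so Player I never plays it.
On the remaining 2×2 (R1, R3 vs E, W):
Let Player I play R1 with probability p. Expected payoff against E: 4p + 10(1−p) = −6p + 10; against W: 8p + 7(1−p) = p + 7.
Setting these equal: −6p + 10 = p + 7 ⇒ −7p = -3 ⇒ p = 3/7, and the value is (-6)·(3/7) + 10 = 52/7.
For Player II: with q = P(E), equating R1's and R3's payoffs gives −4q + 8 = 3q + 7 ⇒ q = 1/7.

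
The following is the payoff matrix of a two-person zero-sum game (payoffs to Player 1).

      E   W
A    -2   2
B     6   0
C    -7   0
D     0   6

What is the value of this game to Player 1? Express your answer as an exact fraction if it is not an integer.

Row minima: A → -2, B → 0, C → -7, D → 0; maximin = 0.
Column maxima: E → 6, W → 6; minimax = 6.
0 ≠ 6, so there is no saddle point; optimal play is mixed.
A is strictly dominated by D, so Player 1 never plays it.
C is strictly dominated by D, so Player 1 never plays it.
On the remaining 2×2 (B, D vs E, W):
Let Player 1 play B with probability p. Expected payoff against E: 6p + 0(1−p) = 6p; against W: 0p + 6(1−p) = −6p + 6.
Setting these equal: 6p = −6p + 6 ⇒ 12p = 6 ⇒ p = 1/2, and the value is (6)·(1/2) = 3.
For Player 2: with q = P(E), equating B's and D's payoffs gives 6q = −6q + 6 ⇒ q = 1/2.

3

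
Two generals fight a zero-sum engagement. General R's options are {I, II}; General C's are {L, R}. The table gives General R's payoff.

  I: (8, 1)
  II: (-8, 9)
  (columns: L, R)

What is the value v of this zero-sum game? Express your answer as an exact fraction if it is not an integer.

Row minima: I → 1, II → -8; maximin = 1.
Column maxima: L → 8, R → 9; minimax = 8.
1 ≠ 8, so there is no saddle point; optimal play is mixed.
Let General R play I with probability p. Expected payoff against L: 8p + (-8)(1−p) = 16p − 8; against R: 1p + 9(1−p) = −8p + 9.
Setting these equal: 16p − 8 = −8p + 9 ⇒ 24p = 17 ⇒ p = 17/24, and the value is (16)·(17/24) − 8 = 10/3.
For General C: with q = P(L), equating I's and II's payoffs gives 7q + 1 = −17q + 9 ⇒ q = 1/3.

10/3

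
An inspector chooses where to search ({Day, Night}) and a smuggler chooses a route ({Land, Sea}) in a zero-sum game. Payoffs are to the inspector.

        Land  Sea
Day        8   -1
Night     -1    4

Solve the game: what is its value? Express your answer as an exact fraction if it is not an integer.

Row minima: Day → -1, Night → -1; maximin = -1.
Column maxima: Land → 8, Sea → 4; minimax = 4.
-1 ≠ 4, so there is no saddle point; optimal play is mixed.
Let the inspector play Day with probability p. Expected payoff against Land: 8p + (-1)(1−p) = 9p − 1; against Sea: (-1)p + 4(1−p) = −5p + 4.
Setting these equal: 9p − 1 = −5p + 4 ⇒ 14p = 5 ⇒ p = 5/14, and the value is (9)·(5/14) − 1 = 31/14.
For the smuggler: with q = P(Land), equating Day's and Night's payoffs gives 9q − 1 = −5q + 4 ⇒ q = 5/14.

31/14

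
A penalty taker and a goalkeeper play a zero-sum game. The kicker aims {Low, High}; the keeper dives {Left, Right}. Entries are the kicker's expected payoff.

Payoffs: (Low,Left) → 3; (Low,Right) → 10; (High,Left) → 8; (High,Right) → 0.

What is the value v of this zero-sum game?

Row minima: Low → 3, High → 0; maximin = 3.
Column maxima: Left → 8, Right → 10; minimax = 8.
3 ≠ 8, so there is no saddle point; optimal play is mixed.
Let the kicker play Low with probability p. Expected payoff against Left: 3p + 8(1−p) = −5p + 8; against Right: 10p + 0(1−p) = 10p.
Setting these equal: −5p + 8 = 10p ⇒ −15p = -8 ⇒ p = 8/15, and the value is (-5)·(8/15) + 8 = 16/3.
For the keeper: with q = P(Left), equating Low's and High's payoffs gives −7q + 10 = 8q ⇒ q = 2/3.

16/3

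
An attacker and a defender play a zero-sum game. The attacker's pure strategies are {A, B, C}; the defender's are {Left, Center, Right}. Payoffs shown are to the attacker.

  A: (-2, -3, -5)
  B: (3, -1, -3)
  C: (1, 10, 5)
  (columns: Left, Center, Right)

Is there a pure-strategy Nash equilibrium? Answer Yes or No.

No

Row minima: A → -5, B → -3, C → 1; maximin = 1.
Column maxima: Left → 3, Center → 10, Right → 5; minimax = 3.
1 ≠ 3, so no pure-strategy equilibrium exists.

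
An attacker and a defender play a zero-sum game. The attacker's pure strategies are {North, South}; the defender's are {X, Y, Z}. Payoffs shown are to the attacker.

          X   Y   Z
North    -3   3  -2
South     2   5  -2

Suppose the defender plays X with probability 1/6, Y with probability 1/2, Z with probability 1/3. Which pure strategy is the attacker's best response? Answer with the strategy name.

Expected payoff of North: (1/6)·(-3) + (1/2)·3 + (1/3)·(-2) = 1/3.
Expected payoff of South: (1/6)·2 + (1/2)·5 + (1/3)·(-2) = 13/6.
The largest is 13/6, so the attacker's best response is South.

South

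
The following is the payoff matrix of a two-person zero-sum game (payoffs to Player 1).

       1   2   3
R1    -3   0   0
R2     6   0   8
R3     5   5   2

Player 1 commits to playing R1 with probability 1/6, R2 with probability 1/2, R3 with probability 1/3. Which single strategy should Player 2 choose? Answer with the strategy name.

If Player 2 plays 1, Player 1's expected payoff is (1/6)·(-3) + (1/2)·6 + (1/3)·5 = 25/6.
If Player 2 plays 2, Player 1's expected payoff is (1/6)·0 + (1/2)·0 + (1/3)·5 = 5/3.
If Player 2 plays 3, Player 1's expected payoff is (1/6)·0 + (1/2)·8 + (1/3)·2 = 14/3.
Player 2 minimizes Player 1's payoff; the smallest is 5/3, so the best response is 2.

2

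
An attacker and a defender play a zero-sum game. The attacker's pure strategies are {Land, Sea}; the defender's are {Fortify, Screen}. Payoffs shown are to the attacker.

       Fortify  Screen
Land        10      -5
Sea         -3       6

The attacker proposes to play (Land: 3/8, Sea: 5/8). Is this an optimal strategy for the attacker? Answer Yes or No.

Against Fortify this mix gives (3/8)·10 + (5/8)·(-3) = 15/8.
Against Screen this mix gives (3/8)·(-5) + (5/8)·6 = 15/8.
All of the defender's active replies (Fortify, Screen) yield 15/8, and no column does worse for the attacker. The mix makes the defender indifferent and guarantees 15/8, so it is optimal.

Yes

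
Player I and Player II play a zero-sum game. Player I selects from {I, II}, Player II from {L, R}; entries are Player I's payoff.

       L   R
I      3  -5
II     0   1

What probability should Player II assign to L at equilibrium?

2/3

Row minima: I → -5, II → 0; maximin = 0.
Column maxima: L → 3, R → 1; minimax = 1.
0 ≠ 1, so there is no saddle point; optimal play is mixed.
Let Player I play I with probability p. Expected payoff against L: 3p + 0(1−p) = 3p; against R: (-5)p + 1(1−p) = −6p + 1.
Setting these equal: 3p = −6p + 1 ⇒ 9p = 1 ⇒ p = 1/9, and the value is (3)·(1/9) = 1/3.
For Player II: with q = P(L), equating I's and II's payoffs gives 8q − 5 = −q + 1 ⇒ q = 2/3.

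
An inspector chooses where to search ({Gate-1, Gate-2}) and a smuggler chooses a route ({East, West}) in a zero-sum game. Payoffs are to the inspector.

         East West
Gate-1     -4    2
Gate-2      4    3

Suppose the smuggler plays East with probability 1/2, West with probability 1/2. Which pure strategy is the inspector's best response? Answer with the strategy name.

Expected payoff of Gate-1: (1/2)·(-4) + (1/2)·2 = -1.
Expected payoff of Gate-2: (1/2)·4 + (1/2)·3 = 7/2.
The largest is 7/2, so the inspector's best response is Gate-2.

Gate-2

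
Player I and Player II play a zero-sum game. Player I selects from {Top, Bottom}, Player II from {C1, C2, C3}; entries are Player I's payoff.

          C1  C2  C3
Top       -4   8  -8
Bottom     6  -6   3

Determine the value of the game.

-24/25

Row minima: Top → -8, Bottom → -6; maximin = -6.
Column maxima: C1 → 6, C2 → 8, C3 → 3; minimax = 3.
-6 ≠ 3, so there is no saddle point; optimal play is mixed.
C1 is strictly dominated by C3 (it gives Player I strictly more in every row), so Player II never plays it.
On the remaining 2×2 (Top, Bottom vs C2, C3):
Let Player I play Top with probability p. Expected payoff against C2: 8p + (-6)(1−p) = 14p − 6; against C3: (-8)p + 3(1−p) = −11p + 3.
Setting these equal: 14p − 6 = −11p + 3 ⇒ 25p = 9 ⇒ p = 9/25, and the value is (14)·(9/25) − 6 = -24/25.
For Player II: with q = P(C2), equating Top's and Bottom's payoffs gives 16q − 8 = −9q + 3 ⇒ q = 11/25.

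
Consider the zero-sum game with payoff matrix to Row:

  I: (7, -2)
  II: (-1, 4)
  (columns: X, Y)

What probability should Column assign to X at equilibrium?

Row minima: I → -2, II → -1; maximin = -1.
Column maxima: X → 7, Y → 4; minimax = 4.
-1 ≠ 4, so there is no saddle point; optimal play is mixed.
Let Row play I with probability p. Expected payoff against X: 7p + (-1)(1−p) = 8p − 1; against Y: (-2)p + 4(1−p) = −6p + 4.
Setting these equal: 8p − 1 = −6p + 4 ⇒ 14p = 5 ⇒ p = 5/14, and the value is (8)·(5/14) − 1 = 13/7.
For Column: with q = P(X), equating I's and II's payoffs gives 9q − 2 = −5q + 4 ⇒ q = 3/7.

3/7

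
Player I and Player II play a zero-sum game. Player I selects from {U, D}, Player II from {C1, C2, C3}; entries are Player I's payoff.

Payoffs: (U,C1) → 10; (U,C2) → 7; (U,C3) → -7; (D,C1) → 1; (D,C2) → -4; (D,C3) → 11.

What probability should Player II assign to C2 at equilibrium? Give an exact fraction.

Row minima: U → -7, D → -4; maximin = -4.
Column maxima: C1 → 10, C2 → 7, C3 → 11; minimax = 7.
-4 ≠ 7, so there is no saddle point; optimal play is mixed.
C1 is strictly dominated by C2 (it gives Player I strictly more in every row), so Player II never plays it.
On the remaining 2×2 (U, D vs C2, C3):
Let Player I play U with probability p. Expected payoff against C2: 7p + (-4)(1−p) = 11p − 4; against C3: (-7)p + 11(1−p) = −18p + 11.
Setting these equal: 11p − 4 = −18p + 11 ⇒ 29p = 15 ⇒ p = 15/29, and the value is (11)·(15/29) − 4 = 49/29.
For Player II: with q = P(C2), equating U's and D's payoffs gives 14q − 7 = −15q + 11 ⇒ q = 18/29.

18/29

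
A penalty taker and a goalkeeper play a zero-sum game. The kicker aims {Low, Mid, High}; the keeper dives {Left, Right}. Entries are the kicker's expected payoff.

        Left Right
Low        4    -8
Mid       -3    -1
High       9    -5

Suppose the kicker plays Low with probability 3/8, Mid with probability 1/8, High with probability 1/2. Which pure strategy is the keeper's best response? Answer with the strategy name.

If the keeper plays Left, the kicker's expected payoff is (3/8)·4 + (1/8)·(-3) + (1/2)·9 = 45/8.
If the keeper plays Right, the kicker's expected payoff is (3/8)·(-8) + (1/8)·(-1) + (1/2)·(-5) = -45/8.
The keeper minimizes the kicker's payoff; the smallest is -45/8, so the best response is Right.

Right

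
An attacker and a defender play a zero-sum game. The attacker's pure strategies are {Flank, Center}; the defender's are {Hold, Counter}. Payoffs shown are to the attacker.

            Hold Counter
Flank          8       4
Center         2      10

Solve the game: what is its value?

6

Row minima: Flank → 4, Center → 2; maximin = 4.
Column maxima: Hold → 8, Counter → 10; minimax = 8.
4 ≠ 8, so there is no saddle point; optimal play is mixed.
Let the attacker play Flank with probability p. Expected payoff against Hold: 8p + 2(1−p) = 6p + 2; against Counter: 4p + 10(1−p) = −6p + 10.
Setting these equal: 6p + 2 = −6p + 10 ⇒ 12p = 8 ⇒ p = 2/3, and the value is (6)·(2/3) + 2 = 6.
For the defender: with q = P(Hold), equating Flank's and Center's payoffs gives 4q + 4 = −8q + 10 ⇒ q = 1/2.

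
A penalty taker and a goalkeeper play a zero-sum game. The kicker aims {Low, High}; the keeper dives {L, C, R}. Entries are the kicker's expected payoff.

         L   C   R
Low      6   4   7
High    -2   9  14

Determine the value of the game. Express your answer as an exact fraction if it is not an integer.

62/13

Row minima: Low → 4, High → -2; maximin = 4.
Column maxima: L → 6, C → 9, R → 14; minimax = 6.
4 ≠ 6, so there is no saddle point; optimal play is mixed.
R is strictly dominated by L (it gives the kicker strictly more in every row), so the keeper never plays it.
On the remaining 2×2 (Low, High vs L, C):
Let the kicker play Low with probability p. Expected payoff against L: 6p + (-2)(1−p) = 8p − 2; against C: 4p + 9(1−p) = −5p + 9.
Setting these equal: 8p − 2 = −5p + 9 ⇒ 13p = 11 ⇒ p = 11/13, and the value is (8)·(11/13) − 2 = 62/13.
For the keeper: with q = P(L), equating Low's and High's payoffs gives 2q + 4 = −11q + 9 ⇒ q = 5/13.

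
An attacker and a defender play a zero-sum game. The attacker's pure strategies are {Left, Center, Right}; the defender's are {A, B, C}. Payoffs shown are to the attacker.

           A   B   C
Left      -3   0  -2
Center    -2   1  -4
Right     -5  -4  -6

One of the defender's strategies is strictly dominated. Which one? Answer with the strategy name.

B

A holds the attacker's payoff strictly below B in every row: -3 < 0, -2 < 1, -5 < -4.
So B is strictly dominated for the defender.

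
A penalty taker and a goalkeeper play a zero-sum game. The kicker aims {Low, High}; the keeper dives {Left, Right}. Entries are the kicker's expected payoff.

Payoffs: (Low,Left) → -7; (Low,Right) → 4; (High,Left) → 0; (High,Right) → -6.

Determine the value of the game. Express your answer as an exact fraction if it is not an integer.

-42/17

Row minima: Low → -7, High → -6; maximin = -6.
Column maxima: Left → 0, Right → 4; minimax = 0.
-6 ≠ 0, so there is no saddle point; optimal play is mixed.
Let the kicker play Low with probability p. Expected payoff against Left: (-7)p + 0(1−p) = −7p; against Right: 4p + (-6)(1−p) = 10p − 6.
Setting these equal: −7p = 10p − 6 ⇒ −17p = -6 ⇒ p = 6/17, and the value is (-7)·(6/17) = -42/17.
For the keeper: with q = P(Left), equating Low's and High's payoffs gives −11q + 4 = 6q − 6 ⇒ q = 10/17.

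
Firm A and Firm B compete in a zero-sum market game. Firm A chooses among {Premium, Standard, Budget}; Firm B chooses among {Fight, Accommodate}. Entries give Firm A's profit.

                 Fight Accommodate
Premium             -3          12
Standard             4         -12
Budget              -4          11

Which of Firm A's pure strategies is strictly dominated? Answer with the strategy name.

Premium gives a strictly higher payoff than Budget against every column: -3 > -4, 12 > 11.
So Budget is strictly dominated and Firm A never plays it.

Budget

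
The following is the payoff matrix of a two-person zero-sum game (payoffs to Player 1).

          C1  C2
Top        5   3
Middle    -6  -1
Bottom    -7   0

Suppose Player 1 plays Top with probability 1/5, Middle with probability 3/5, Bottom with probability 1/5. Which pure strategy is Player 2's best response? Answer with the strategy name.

C1

If Player 2 plays C1, Player 1's expected payoff is (1/5)·5 + (3/5)·(-6) + (1/5)·(-7) = -4.
If Player 2 plays C2, Player 1's expected payoff is (1/5)·3 + (3/5)·(-1) + (1/5)·0 = 0.
Player 2 minimizes Player 1's payoff; the smallest is -4, so the best response is C1.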